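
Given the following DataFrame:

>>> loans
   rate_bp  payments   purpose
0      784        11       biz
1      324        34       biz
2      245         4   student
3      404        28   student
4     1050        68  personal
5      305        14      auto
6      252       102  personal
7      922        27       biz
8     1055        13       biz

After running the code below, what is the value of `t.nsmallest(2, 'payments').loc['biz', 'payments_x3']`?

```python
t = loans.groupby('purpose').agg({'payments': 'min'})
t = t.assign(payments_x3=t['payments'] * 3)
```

group by purpose, min of payments:
          payments
purpose           
auto            14
biz             11
personal        68
student          4
add column payments_x3 = t['payments'] * 3:
          payments  payments_x3
purpose                        
auto            14           42
biz             11           33
personal        68          204
student          4           12
take 2 rows with smallest payments:
         payments  payments_x3
purpose                       
student         4           12
biz            11           33

33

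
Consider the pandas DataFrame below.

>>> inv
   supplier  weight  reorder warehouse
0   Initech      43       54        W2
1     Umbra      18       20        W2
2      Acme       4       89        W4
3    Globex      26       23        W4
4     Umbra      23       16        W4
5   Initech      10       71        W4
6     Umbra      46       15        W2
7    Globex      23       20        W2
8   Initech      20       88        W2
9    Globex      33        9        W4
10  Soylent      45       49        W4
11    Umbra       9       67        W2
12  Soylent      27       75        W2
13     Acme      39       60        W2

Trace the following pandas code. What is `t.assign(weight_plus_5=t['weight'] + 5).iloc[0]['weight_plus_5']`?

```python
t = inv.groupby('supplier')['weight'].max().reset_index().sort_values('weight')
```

group by supplier, max of weight:
supplier
Acme       39
Globex     33
Initech    43
Soylent    45
Umbra      46
Name: weight, dtype: int64
reset_index():
  supplier  weight
0     Acme      39
1   Globex      33
2  Initech      43
3  Soylent      45
4    Umbra      46
sort by weight:
  supplier  weight
1   Globex      33
0     Acme      39
2  Initech      43
3  Soylent      45
4    Umbra      46
add column weight_plus_5 = t['weight'] + 5:
  supplier  weight  weight_plus_5
1   Globex      33             38
0     Acme      39             44
2  Initech      43             48
3  Soylent      45             50
4    Umbra      46             51
The value at position 0, column 'weight_plus_5' is 38.

38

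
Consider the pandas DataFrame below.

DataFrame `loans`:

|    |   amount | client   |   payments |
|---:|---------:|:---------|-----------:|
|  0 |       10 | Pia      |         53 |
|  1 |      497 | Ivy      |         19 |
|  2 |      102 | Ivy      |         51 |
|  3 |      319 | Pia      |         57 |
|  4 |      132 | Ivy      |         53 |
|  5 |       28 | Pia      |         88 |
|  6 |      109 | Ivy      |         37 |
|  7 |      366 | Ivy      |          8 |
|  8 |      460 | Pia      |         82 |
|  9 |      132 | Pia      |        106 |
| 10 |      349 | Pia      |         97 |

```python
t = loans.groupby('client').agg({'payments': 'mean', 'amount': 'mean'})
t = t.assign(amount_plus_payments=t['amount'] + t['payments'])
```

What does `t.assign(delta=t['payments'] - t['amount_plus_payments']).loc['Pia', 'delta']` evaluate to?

group by client: mean(payments), mean(amount):
        payments      amount
client                      
Ivy         33.6  241.200000
Pia         80.5  216.333333
add column amount_plus_payments = t['amount'] + t['payments']:
        payments      amount  amount_plus_payments
client                                            
Ivy         33.6  241.200000            274.800000
Pia         80.5  216.333333            296.833333
add column delta = t['payments'] - t['amount_plus_payments']:
        payments      amount  amount_plus_payments       delta
client                                                        
Ivy         33.6  241.200000            274.800000 -241.200000
Pia         80.5  216.333333            296.833333 -216.333333
Taking the value at row 'Pia', column 'delta' gives -216.333333333.

-216.333333333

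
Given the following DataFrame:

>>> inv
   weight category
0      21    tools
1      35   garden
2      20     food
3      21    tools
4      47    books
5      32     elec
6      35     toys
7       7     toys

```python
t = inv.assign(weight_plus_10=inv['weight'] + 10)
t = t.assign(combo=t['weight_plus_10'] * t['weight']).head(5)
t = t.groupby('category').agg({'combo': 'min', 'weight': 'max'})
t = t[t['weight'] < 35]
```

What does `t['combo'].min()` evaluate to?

600

add column weight_plus_10 = inv['weight'] + 10:
   weight category  weight_plus_10
0      21    tools              31
1      35   garden              45
2      20     food              30
3      21    tools              31
4      47    books              57
5      32     elec              42
6      35     toys              45
7       7     toys              17
add column combo = t['weight_plus_10'] * t['weight']:
   weight category  weight_plus_10  combo
0      21    tools              31    651
1      35   garden              45   1575
2      20     food              30    600
3      21    tools              31    651
4      47    books              57   2679
5      32     elec              42   1344
6      35     toys              45   1575
7       7     toys              17    119
take first 5 rows:
   weight category  weight_plus_10  combo
0      21    tools              31    651
1      35   garden              45   1575
2      20     food              30    600
3      21    tools              31    651
4      47    books              57   2679
group by category: min(combo), max(weight):
          combo  weight
category               
books      2679      47
food        600      20
garden     1575      35
tools       651      21
filter rows where weight < 35:
          combo  weight
category               
food        600      20
tools       651      21
Then the min of column 'combo': 600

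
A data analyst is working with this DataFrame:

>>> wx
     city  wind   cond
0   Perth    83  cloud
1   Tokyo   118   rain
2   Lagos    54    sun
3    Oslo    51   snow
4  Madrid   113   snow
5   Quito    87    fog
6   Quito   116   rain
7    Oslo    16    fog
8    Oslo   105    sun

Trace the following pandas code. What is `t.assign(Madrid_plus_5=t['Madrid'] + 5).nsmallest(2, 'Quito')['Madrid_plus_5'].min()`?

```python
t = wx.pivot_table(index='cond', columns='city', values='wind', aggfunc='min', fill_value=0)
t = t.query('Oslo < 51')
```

pivot: rows=cond, cols=city, min(wind):
city   Lagos  Madrid  Oslo  Perth  Quito  Tokyo
cond                                           
cloud      0       0     0     83      0      0
fog        0       0    16      0     87      0
rain       0       0     0      0    116    118
snow       0     113    51      0      0      0
sun       54       0   105      0      0      0
filter rows where Oslo < 51:
city   Lagos  Madrid  Oslo  Perth  Quito  Tokyo
cond                                           
cloud      0       0     0     83      0      0
fog        0       0    16      0     87      0
rain       0       0     0      0    116    118
add column Madrid_plus_5 = t['Madrid'] + 5:
city   Lagos  Madrid  Oslo  Perth  Quito  Tokyo  Madrid_plus_5
cond                                                          
cloud      0       0     0     83      0      0              5
fog        0       0    16      0     87      0              5
rain       0       0     0      0    116    118              5
take 2 rows with smallest Quito:
city   Lagos  Madrid  Oslo  Perth  Quito  Tokyo  Madrid_plus_5
cond                                                          
cloud      0       0     0     83      0      0              5
fog        0       0    16      0     87      0              5
Finally, min of column 'Madrid_plus_5' = 5.

5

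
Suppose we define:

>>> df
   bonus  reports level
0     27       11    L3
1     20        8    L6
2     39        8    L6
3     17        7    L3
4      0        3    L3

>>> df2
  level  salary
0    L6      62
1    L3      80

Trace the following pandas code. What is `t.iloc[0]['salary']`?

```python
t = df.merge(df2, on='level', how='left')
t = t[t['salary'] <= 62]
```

62

merge on 'level' (how='left') → 5 rows:
   bonus  reports level  salary
0     27       11    L3      80
1     20        8    L6      62
2     39        8    L6      62
3     17        7    L3      80
4      0        3    L3      80
filter rows where salary <= 62:
   bonus  reports level  salary
1     20        8    L6      62
2     39        8    L6      62
Then the value at position 0, column 'salary': 62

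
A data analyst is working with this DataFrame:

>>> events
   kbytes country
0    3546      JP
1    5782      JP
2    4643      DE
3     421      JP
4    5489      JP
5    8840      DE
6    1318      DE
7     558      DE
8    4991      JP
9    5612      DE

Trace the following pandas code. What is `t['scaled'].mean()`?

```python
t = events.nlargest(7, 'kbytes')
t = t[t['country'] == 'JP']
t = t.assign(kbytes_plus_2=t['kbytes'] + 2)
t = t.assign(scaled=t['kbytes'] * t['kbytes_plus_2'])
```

25271114.5

take 7 rows with largest kbytes:
   kbytes country
5    8840      DE
1    5782      JP
9    5612      DE
4    5489      JP
8    4991      JP
2    4643      DE
0    3546      JP
filter rows where country == 'JP':
   kbytes country
1    5782      JP
4    5489      JP
8    4991      JP
0    3546      JP
add column kbytes_plus_2 = t['kbytes'] + 2:
   kbytes country  kbytes_plus_2
1    5782      JP           5784
4    5489      JP           5491
8    4991      JP           4993
0    3546      JP           3548
add column scaled = t['kbytes'] * t['kbytes_plus_2']:
   kbytes country  kbytes_plus_2    scaled
1    5782      JP           5784  33443088
4    5489      JP           5491  30140099
8    4991      JP           4993  24920063
0    3546      JP           3548  12581208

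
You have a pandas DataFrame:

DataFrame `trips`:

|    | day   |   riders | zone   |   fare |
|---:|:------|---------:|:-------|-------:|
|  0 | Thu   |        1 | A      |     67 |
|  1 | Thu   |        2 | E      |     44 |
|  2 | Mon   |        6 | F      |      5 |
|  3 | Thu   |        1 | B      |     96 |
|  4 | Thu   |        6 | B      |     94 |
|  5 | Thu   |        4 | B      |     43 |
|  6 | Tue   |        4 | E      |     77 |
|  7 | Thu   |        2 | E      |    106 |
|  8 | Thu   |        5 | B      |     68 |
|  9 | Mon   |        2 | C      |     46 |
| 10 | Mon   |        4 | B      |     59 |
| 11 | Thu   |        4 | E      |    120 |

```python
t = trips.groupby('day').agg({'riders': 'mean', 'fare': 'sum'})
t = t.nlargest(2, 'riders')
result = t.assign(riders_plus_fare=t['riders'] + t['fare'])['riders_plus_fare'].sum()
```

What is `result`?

group by day: mean(riders), sum(fare):
     riders  fare
day              
Mon   4.000   110
Thu   3.125   638
Tue   4.000    77
take 2 rows with largest riders:
     riders  fare
day              
Mon     4.0   110
Tue     4.0    77
add column riders_plus_fare = t['riders'] + t['fare']:
     riders  fare  riders_plus_fare
day                                
Mon     4.0   110             114.0
Tue     4.0    77              81.0

195.0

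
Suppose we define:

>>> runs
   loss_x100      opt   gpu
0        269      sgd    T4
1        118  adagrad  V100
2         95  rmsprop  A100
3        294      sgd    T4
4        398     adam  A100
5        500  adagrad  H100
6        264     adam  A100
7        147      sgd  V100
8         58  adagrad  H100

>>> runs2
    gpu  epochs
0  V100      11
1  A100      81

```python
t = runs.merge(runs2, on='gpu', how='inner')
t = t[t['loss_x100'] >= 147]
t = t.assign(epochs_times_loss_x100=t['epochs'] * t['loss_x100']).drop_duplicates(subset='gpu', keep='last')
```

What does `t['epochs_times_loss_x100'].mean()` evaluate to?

11500.5

merge on 'gpu' (how='inner') → 5 rows:
   loss_x100      opt   gpu  epochs
0        118  adagrad  V100      11
1         95  rmsprop  A100      81
2        398     adam  A100      81
3        264     adam  A100      81
4        147      sgd  V100      11
filter rows where loss_x100 >= 147:
   loss_x100   opt   gpu  epochs
2        398  adam  A100      81
3        264  adam  A100      81
4        147   sgd  V100      11
add column epochs_times_loss_x100 = t['epochs'] * t['loss_x100']:
   loss_x100   opt   gpu  epochs  epochs_times_loss_x100
2        398  adam  A100      81                   32238
3        264  adam  A100      81                   21384
4        147   sgd  V100      11                    1617
drop duplicate gpu (keep=last):
   loss_x100   opt   gpu  epochs  epochs_times_loss_x100
3        264  adam  A100      81                   21384
4        147   sgd  V100      11                    1617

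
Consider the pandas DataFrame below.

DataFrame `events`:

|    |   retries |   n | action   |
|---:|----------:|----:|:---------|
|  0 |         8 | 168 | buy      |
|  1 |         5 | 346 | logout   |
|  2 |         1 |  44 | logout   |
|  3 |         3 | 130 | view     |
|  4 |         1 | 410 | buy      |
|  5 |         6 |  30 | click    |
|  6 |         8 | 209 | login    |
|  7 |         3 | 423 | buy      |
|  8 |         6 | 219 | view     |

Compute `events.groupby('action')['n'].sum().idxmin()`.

group by action, sum of n:
action
buy       1001
click       30
login      209
logout     390
view       349
Name: n, dtype: int64
label with the smallest value → click

click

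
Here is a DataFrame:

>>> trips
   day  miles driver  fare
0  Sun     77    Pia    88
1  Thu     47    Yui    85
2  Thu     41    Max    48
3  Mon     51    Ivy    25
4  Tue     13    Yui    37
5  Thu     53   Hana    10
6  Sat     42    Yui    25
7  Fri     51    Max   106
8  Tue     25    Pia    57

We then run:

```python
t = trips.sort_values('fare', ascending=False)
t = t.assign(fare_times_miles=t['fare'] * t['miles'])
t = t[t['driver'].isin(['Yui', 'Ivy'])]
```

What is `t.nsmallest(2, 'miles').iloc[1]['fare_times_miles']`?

sort by fare descending:
   day  miles driver  fare
7  Fri     51    Max   106
0  Sun     77    Pia    88
1  Thu     47    Yui    85
8  Tue     25    Pia    57
2  Thu     41    Max    48
4  Tue     13    Yui    37
3  Mon     51    Ivy    25
6  Sat     42    Yui    25
5  Thu     53   Hana    10
add column fare_times_miles = t['fare'] * t['miles']:
   day  miles driver  fare  fare_times_miles
7  Fri     51    Max   106              5406
0  Sun     77    Pia    88              6776
1  Thu     47    Yui    85              3995
8  Tue     25    Pia    57              1425
2  Thu     41    Max    48              1968
4  Tue     13    Yui    37               481
3  Mon     51    Ivy    25              1275
6  Sat     42    Yui    25              1050
5  Thu     53   Hana    10               530
filter rows where driver in ['Yui', 'Ivy']:
   day  miles driver  fare  fare_times_miles
1  Thu     47    Yui    85              3995
4  Tue     13    Yui    37               481
3  Mon     51    Ivy    25              1275
6  Sat     42    Yui    25              1050
take 2 rows with smallest miles:
   day  miles driver  fare  fare_times_miles
4  Tue     13    Yui    37               481
6  Sat     42    Yui    25              1050
Reading off the value at position 1, column 'fare_times_miles', we get 1050.

1050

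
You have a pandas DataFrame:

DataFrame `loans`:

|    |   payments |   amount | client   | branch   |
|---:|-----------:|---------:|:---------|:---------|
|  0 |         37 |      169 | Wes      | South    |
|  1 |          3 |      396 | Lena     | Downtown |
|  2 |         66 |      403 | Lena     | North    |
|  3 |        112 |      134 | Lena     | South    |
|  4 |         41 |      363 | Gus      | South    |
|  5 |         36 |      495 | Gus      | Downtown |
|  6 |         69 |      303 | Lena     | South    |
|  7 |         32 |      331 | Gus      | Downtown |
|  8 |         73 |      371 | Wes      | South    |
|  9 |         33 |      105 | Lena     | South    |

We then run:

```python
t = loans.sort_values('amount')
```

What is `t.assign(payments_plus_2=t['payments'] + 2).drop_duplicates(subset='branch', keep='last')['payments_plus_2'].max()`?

75

sort by amount:
   payments  amount client    branch
9        33     105   Lena     South
3       112     134   Lena     South
0        37     169    Wes     South
6        69     303   Lena     South
7        32     331    Gus  Downtown
4        41     363    Gus     South
8        73     371    Wes     South
1         3     396   Lena  Downtown
2        66     403   Lena     North
5        36     495    Gus  Downtown
add column payments_plus_2 = t['payments'] + 2:
   payments  amount client    branch  payments_plus_2
9        33     105   Lena     South               35
3       112     134   Lena     South              114
0        37     169    Wes     South               39
6        69     303   Lena     South               71
7        32     331    Gus  Downtown               34
4        41     363    Gus     South               43
8        73     371    Wes     South               75
1         3     396   Lena  Downtown                5
2        66     403   Lena     North               68
5        36     495    Gus  Downtown               38
drop duplicate branch (keep=last):
   payments  amount client    branch  payments_plus_2
8        73     371    Wes     South               75
2        66     403   Lena     North               68
5        36     495    Gus  Downtown               38
Finally, max of column 'payments_plus_2' = 75.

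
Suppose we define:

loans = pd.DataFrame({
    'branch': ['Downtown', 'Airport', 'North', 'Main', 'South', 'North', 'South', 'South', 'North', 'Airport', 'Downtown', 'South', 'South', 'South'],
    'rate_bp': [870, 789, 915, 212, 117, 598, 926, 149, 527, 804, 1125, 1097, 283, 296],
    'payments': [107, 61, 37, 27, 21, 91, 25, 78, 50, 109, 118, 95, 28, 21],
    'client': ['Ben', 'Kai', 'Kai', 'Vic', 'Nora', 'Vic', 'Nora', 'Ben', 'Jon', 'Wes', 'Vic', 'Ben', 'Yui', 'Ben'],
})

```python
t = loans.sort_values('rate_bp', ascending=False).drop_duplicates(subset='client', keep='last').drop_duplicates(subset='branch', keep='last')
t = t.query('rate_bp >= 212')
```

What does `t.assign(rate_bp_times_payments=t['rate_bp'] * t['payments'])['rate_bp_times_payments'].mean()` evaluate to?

sort by rate_bp descending:
      branch  rate_bp  payments client
10  Downtown     1125       118    Vic
11     South     1097        95    Ben
6      South      926        25   Nora
2      North      915        37    Kai
0   Downtown      870       107    Ben
9    Airport      804       109    Wes
1    Airport      789        61    Kai
5      North      598        91    Vic
8      North      527        50    Jon
13     South      296        21    Ben
12     South      283        28    Yui
3       Main      212        27    Vic
7      South      149        78    Ben
4      South      117        21   Nora
drop duplicate client (keep=last):
     branch  rate_bp  payments client
9   Airport      804       109    Wes
1   Airport      789        61    Kai
8     North      527        50    Jon
12    South      283        28    Yui
3      Main      212        27    Vic
7     South      149        78    Ben
4     South      117        21   Nora
drop duplicate branch (keep=last):
    branch  rate_bp  payments client
1  Airport      789        61    Kai
8    North      527        50    Jon
3     Main      212        27    Vic
4    South      117        21   Nora
filter rows where rate_bp >= 212:
    branch  rate_bp  payments client
1  Airport      789        61    Kai
8    North      527        50    Jon
3     Main      212        27    Vic
add column rate_bp_times_payments = t['rate_bp'] * t['payments']:
    branch  rate_bp  payments client  rate_bp_times_payments
1  Airport      789        61    Kai                   48129
8    North      527        50    Jon                   26350
3     Main      212        27    Vic                    5724

26734.3333333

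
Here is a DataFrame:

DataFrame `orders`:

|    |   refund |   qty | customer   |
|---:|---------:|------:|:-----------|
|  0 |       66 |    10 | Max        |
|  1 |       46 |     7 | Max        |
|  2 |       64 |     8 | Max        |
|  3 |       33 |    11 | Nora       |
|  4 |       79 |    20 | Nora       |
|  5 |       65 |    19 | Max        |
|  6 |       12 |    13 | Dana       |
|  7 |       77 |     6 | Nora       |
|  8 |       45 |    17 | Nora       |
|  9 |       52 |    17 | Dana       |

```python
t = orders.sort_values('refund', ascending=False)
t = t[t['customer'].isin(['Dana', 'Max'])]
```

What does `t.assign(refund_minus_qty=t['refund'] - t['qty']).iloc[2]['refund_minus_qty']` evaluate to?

sort by refund descending:
   refund  qty customer
4      79   20     Nora
7      77    6     Nora
0      66   10      Max
5      65   19      Max
2      64    8      Max
9      52   17     Dana
1      46    7      Max
8      45   17     Nora
3      33   11     Nora
6      12   13     Dana
filter rows where customer in ['Dana', 'Max']:
   refund  qty customer
0      66   10      Max
5      65   19      Max
2      64    8      Max
9      52   17     Dana
1      46    7      Max
6      12   13     Dana
add column refund_minus_qty = t['refund'] - t['qty']:
   refund  qty customer  refund_minus_qty
0      66   10      Max                56
5      65   19      Max                46
2      64    8      Max                56
9      52   17     Dana                35
1      46    7      Max                39
6      12   13     Dana                -1
value at position 2, column 'refund_minus_qty' → 56

56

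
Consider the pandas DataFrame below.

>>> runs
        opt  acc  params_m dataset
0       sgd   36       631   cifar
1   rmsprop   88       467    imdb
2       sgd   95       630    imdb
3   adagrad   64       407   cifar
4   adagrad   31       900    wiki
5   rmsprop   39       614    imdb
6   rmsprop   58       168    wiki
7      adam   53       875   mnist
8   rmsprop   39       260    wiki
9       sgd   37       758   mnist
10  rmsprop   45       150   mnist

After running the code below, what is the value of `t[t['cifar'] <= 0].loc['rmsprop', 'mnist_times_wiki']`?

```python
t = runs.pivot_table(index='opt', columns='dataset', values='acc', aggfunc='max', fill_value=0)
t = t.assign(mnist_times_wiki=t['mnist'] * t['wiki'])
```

2610

pivot: rows=opt, cols=dataset, max(acc):
dataset  cifar  imdb  mnist  wiki
opt                              
adagrad     64     0      0    31
adam         0     0     53     0
rmsprop      0    88     45    58
sgd         36    95     37     0
add column mnist_times_wiki = t['mnist'] * t['wiki']:
dataset  cifar  imdb  mnist  wiki  mnist_times_wiki
opt                                                
adagrad     64     0      0    31                 0
adam         0     0     53     0                 0
rmsprop      0    88     45    58              2610
sgd         36    95     37     0                 0
filter rows where cifar <= 0:
dataset  cifar  imdb  mnist  wiki  mnist_times_wiki
opt                                                
adam         0     0     53     0                 0
rmsprop      0    88     45    58              2610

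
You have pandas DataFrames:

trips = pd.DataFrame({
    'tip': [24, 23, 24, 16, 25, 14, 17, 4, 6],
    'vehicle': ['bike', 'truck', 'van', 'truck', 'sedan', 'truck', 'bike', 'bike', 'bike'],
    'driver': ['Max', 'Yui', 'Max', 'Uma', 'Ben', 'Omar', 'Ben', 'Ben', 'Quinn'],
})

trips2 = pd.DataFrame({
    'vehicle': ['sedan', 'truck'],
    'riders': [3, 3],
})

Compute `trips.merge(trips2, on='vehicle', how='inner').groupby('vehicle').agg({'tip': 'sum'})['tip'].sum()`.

merge on 'vehicle' (how='inner') → 4 rows:
   tip vehicle driver  riders
0   23   truck    Yui       3
1   16   truck    Uma       3
2   25   sedan    Ben       3
3   14   truck   Omar       3
group by vehicle, sum of tip:
         tip
vehicle     
sedan     25
truck     53

78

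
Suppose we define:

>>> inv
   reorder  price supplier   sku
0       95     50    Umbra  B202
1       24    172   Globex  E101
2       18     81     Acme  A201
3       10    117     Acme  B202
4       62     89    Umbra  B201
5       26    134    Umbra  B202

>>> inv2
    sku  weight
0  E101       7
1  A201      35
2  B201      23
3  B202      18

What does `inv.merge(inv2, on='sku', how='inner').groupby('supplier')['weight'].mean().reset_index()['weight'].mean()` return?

17.7222222222

merge on 'sku' (how='inner') → 6 rows:
   reorder  price supplier   sku  weight
0       95     50    Umbra  B202      18
1       24    172   Globex  E101       7
2       18     81     Acme  A201      35
3       10    117     Acme  B202      18
4       62     89    Umbra  B201      23
5       26    134    Umbra  B202      18
group by supplier, mean of weight:
supplier
Acme      26.500000
Globex     7.000000
Umbra     19.666667
Name: weight, dtype: float64
reset_index():
  supplier     weight
0     Acme  26.500000
1   Globex   7.000000
2    Umbra  19.666667
So mean() = 17.7222222222.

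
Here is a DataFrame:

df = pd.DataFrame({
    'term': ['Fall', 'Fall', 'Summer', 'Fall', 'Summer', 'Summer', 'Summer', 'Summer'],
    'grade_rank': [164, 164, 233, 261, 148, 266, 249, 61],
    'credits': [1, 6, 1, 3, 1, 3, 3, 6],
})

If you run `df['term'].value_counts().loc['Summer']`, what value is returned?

5

value_counts of term:
term
Summer    5
Fall      3
Name: count, dtype: int64
Taking the value at index 'Summer' gives 5.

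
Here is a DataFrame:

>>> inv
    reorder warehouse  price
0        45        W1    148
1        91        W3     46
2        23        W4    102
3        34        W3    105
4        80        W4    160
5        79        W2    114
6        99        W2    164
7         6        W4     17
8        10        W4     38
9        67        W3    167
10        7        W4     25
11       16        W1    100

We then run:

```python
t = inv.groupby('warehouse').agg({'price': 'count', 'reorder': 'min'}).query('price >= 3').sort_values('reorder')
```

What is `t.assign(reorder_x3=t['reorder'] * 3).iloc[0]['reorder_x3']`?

18

group by warehouse: count(price), min(reorder):
           price  reorder
warehouse                
W1             2       16
W2             2       79
W3             3       34
W4             5        6
filter rows where price >= 3:
           price  reorder
warehouse                
W3             3       34
W4             5        6
sort by reorder:
           price  reorder
warehouse                
W4             5        6
W3             3       34
add column reorder_x3 = t['reorder'] * 3:
           price  reorder  reorder_x3
warehouse                            
W4             5        6          18
W3             3       34         102
So iloc[0]['reorder_x3'] = 18.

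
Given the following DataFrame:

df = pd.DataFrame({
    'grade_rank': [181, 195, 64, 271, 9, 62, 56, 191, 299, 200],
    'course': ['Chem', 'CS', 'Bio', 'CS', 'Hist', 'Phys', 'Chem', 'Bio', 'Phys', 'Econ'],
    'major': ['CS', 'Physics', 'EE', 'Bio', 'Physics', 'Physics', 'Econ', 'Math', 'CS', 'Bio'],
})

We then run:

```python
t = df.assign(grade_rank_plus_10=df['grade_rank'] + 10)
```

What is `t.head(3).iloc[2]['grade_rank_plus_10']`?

74

add column grade_rank_plus_10 = df['grade_rank'] + 10:
   grade_rank course    major  grade_rank_plus_10
0         181   Chem       CS                 191
1         195     CS  Physics                 205
2          64    Bio       EE                  74
3         271     CS      Bio                 281
4           9   Hist  Physics                  19
5          62   Phys  Physics                  72
6          56   Chem     Econ                  66
7         191    Bio     Math                 201
8         299   Phys       CS                 309
9         200   Econ      Bio                 210
take first 3 rows:
   grade_rank course    major  grade_rank_plus_10
0         181   Chem       CS                 191
1         195     CS  Physics                 205
2          64    Bio       EE                  74
Finally, value at position 2, column 'grade_rank_plus_10' = 74.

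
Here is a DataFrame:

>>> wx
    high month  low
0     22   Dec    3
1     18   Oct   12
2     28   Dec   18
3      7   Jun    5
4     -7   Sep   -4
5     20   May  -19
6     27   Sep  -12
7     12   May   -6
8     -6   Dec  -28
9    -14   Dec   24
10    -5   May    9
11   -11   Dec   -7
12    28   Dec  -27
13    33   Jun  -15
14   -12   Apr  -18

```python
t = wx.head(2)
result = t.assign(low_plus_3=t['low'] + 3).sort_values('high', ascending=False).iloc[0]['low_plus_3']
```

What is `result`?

take first 2 rows:
   high month  low
0    22   Dec    3
1    18   Oct   12
add column low_plus_3 = t['low'] + 3:
   high month  low  low_plus_3
0    22   Dec    3           6
1    18   Oct   12          15
sort by high descending:
   high month  low  low_plus_3
0    22   Dec    3           6
1    18   Oct   12          15
Hence 6.

6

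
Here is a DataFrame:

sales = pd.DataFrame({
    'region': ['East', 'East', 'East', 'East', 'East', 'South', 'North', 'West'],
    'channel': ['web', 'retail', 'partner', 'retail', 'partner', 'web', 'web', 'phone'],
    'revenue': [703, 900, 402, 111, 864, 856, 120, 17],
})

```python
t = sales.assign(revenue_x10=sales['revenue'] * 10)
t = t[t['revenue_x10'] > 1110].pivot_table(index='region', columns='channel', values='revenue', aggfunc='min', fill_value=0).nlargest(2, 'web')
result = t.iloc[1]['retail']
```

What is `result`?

add column revenue_x10 = sales['revenue'] * 10:
  region  channel  revenue  revenue_x10
0   East      web      703         7030
1   East   retail      900         9000
2   East  partner      402         4020
3   East   retail      111         1110
4   East  partner      864         8640
5  South      web      856         8560
6  North      web      120         1200
7   West    phone       17          170
filter rows where revenue_x10 > 1110:
  region  channel  revenue  revenue_x10
0   East      web      703         7030
1   East   retail      900         9000
2   East  partner      402         4020
4   East  partner      864         8640
5  South      web      856         8560
6  North      web      120         1200
pivot: rows=region, cols=channel, min(revenue):
channel  partner  retail  web
region                       
East         402     900  703
North          0       0  120
South          0       0  856
take 2 rows with largest web:
channel  partner  retail  web
region                       
South          0       0  856
East         402     900  703
Then the value at position 1, column 'retail': 900

900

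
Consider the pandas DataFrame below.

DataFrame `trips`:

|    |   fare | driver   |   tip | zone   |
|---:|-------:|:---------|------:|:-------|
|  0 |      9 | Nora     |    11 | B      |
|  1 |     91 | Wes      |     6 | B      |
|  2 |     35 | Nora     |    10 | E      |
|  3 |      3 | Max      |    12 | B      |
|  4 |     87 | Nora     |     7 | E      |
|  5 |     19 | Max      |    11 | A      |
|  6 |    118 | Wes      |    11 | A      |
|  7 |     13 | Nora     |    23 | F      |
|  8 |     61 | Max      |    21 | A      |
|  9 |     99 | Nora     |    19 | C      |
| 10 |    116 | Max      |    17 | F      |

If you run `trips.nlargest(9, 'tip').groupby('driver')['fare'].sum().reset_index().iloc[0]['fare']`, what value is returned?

take 9 rows with largest tip:
    fare driver  tip zone
7     13   Nora   23    F
8     61    Max   21    A
9     99   Nora   19    C
10   116    Max   17    F
3      3    Max   12    B
0      9   Nora   11    B
5     19    Max   11    A
6    118    Wes   11    A
2     35   Nora   10    E
group by driver, sum of fare:
driver
Max     199
Nora    156
Wes     118
Name: fare, dtype: int64
reset_index():
  driver  fare
0    Max   199
1   Nora   156
2    Wes   118
Reading off the value at position 0, column 'fare', we get 199.

199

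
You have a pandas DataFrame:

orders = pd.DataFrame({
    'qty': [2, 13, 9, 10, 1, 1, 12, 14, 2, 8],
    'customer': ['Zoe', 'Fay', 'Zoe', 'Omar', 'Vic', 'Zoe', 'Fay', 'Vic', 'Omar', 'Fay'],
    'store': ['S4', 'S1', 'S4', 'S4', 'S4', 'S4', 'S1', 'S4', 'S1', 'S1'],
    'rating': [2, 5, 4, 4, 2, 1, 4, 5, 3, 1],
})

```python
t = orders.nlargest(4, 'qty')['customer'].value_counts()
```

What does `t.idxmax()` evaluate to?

Fay

take 4 rows with largest qty:
   qty customer store  rating
7   14      Vic    S4       5
1   13      Fay    S1       5
6   12      Fay    S1       4
3   10     Omar    S4       4
value_counts of customer:
customer
Fay     2
Vic     1
Omar    1
Name: count, dtype: int64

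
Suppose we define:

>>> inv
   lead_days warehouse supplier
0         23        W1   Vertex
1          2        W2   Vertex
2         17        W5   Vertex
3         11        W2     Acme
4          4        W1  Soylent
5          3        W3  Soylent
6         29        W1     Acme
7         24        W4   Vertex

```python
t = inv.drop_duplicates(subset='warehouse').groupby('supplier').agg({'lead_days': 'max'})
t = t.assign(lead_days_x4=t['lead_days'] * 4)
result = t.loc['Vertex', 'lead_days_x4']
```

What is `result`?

96

drop duplicate warehouse (keep=first):
   lead_days warehouse supplier
0         23        W1   Vertex
1          2        W2   Vertex
2         17        W5   Vertex
5          3        W3  Soylent
7         24        W4   Vertex
group by supplier, max of lead_days:
          lead_days
supplier           
Soylent           3
Vertex           24
add column lead_days_x4 = t['lead_days'] * 4:
          lead_days  lead_days_x4
supplier                         
Soylent           3            12
Vertex           24            96
Then the value at row 'Vertex', column 'lead_days_x4': 96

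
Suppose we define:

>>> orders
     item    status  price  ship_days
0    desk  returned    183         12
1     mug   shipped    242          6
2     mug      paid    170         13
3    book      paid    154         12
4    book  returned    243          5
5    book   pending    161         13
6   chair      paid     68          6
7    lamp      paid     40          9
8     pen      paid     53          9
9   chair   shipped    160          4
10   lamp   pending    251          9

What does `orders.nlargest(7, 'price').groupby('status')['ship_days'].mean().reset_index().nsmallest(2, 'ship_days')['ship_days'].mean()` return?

6.75

take 7 rows with largest price:
     item    status  price  ship_days
10   lamp   pending    251          9
4    book  returned    243          5
1     mug   shipped    242          6
0    desk  returned    183         12
2     mug      paid    170         13
5    book   pending    161         13
9   chair   shipped    160          4
group by status, mean of ship_days:
status
paid        13.0
pending     11.0
returned     8.5
shipped      5.0
Name: ship_days, dtype: float64
reset_index():
     status  ship_days
0      paid       13.0
1   pending       11.0
2  returned        8.5
3   shipped        5.0
take 2 rows with smallest ship_days:
     status  ship_days
3   shipped        5.0
2  returned        8.5
Taking the mean of column 'ship_days' gives 6.75.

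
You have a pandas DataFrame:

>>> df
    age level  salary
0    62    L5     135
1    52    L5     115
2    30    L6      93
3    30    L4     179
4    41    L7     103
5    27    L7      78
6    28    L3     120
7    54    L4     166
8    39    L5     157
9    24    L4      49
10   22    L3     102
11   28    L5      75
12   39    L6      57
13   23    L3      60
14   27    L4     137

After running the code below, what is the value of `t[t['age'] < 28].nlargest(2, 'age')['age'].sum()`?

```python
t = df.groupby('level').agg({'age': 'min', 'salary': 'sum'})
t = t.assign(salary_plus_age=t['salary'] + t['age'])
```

51

group by level: min(age), sum(salary):
       age  salary
level             
L3      22     282
L4      24     531
L5      28     482
L6      30     150
L7      27     181
add column salary_plus_age = t['salary'] + t['age']:
       age  salary  salary_plus_age
level                              
L3      22     282              304
L4      24     531              555
L5      28     482              510
L6      30     150              180
L7      27     181              208
filter rows where age < 28:
       age  salary  salary_plus_age
level                              
L3      22     282              304
L4      24     531              555
L7      27     181              208
take 2 rows with largest age:
       age  salary  salary_plus_age
level                              
L7      27     181              208
L4      24     531              555
Finally, sum of column 'age' = 51.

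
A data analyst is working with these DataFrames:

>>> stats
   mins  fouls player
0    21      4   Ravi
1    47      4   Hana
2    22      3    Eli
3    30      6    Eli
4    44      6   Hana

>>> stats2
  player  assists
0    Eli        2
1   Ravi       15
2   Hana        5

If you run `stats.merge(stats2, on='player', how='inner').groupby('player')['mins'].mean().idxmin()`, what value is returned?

merge on 'player' (how='inner') → 5 rows:
   mins  fouls player  assists
0    21      4   Ravi       15
1    47      4   Hana        5
2    22      3    Eli        2
3    30      6    Eli        2
4    44      6   Hana        5
group by player, mean of mins:
player
Eli     26.0
Hana    45.5
Ravi    21.0
Name: mins, dtype: float64
The label with the smallest value is Ravi.

Ravi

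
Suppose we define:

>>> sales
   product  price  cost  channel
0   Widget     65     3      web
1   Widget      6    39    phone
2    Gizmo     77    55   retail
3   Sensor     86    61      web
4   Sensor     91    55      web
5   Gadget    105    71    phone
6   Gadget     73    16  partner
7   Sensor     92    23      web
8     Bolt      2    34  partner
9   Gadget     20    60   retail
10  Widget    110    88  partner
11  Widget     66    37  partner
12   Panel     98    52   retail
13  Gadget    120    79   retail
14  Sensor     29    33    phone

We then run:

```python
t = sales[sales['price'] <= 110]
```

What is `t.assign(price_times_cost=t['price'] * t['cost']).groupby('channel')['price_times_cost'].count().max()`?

4

filter rows where price <= 110:
   product  price  cost  channel
0   Widget     65     3      web
1   Widget      6    39    phone
2    Gizmo     77    55   retail
3   Sensor     86    61      web
4   Sensor     91    55      web
5   Gadget    105    71    phone
6   Gadget     73    16  partner
7   Sensor     92    23      web
8     Bolt      2    34  partner
9   Gadget     20    60   retail
10  Widget    110    88  partner
11  Widget     66    37  partner
12   Panel     98    52   retail
14  Sensor     29    33    phone
add column price_times_cost = t['price'] * t['cost']:
   product  price  cost  channel  price_times_cost
0   Widget     65     3      web               195
1   Widget      6    39    phone               234
2    Gizmo     77    55   retail              4235
3   Sensor     86    61      web              5246
4   Sensor     91    55      web              5005
5   Gadget    105    71    phone              7455
6   Gadget     73    16  partner              1168
7   Sensor     92    23      web              2116
8     Bolt      2    34  partner                68
9   Gadget     20    60   retail              1200
10  Widget    110    88  partner              9680
11  Widget     66    37  partner              2442
12   Panel     98    52   retail              5096
14  Sensor     29    33    phone               957
group by channel, count of price_times_cost:
channel
partner    4
phone      3
retail     3
web        4
Name: price_times_cost, dtype: int64
The max of the resulting series is 4.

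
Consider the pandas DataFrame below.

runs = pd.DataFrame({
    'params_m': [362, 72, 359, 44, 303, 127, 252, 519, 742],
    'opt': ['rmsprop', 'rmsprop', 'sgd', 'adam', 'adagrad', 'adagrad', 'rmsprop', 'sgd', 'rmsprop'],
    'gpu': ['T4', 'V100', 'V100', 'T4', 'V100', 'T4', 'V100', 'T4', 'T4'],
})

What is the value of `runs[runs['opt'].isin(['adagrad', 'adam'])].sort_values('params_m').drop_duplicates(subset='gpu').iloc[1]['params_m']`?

303

filter rows where opt in ['adagrad', 'adam']:
   params_m      opt   gpu
3        44     adam    T4
4       303  adagrad  V100
5       127  adagrad    T4
sort by params_m:
   params_m      opt   gpu
3        44     adam    T4
5       127  adagrad    T4
4       303  adagrad  V100
drop duplicate gpu (keep=first):
   params_m      opt   gpu
3        44     adam    T4
4       303  adagrad  V100
Finally, value at position 1, column 'params_m' = 303.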